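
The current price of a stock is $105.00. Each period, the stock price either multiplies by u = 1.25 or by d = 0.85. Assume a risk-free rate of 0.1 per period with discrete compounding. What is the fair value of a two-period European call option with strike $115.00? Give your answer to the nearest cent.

Risk-neutral probability p = (1 + 0.1 − 0.85)/(1.25 − 0.85) = 0.2500/0.4000 = 0.6250
Terminal stock prices: S_uu = 164.1, S_ud = 111.6, S_dd = 75.86
Terminal payoffs (S − K): max(49.06, 0) = 49.06, max(-3.438, 0) = 0, max(-39.14, 0) = 0
Node u (S = 131.2): V_u = 1/1.1·[0.6250·49.0625 + 0.3750·0.0000] = 27.8764
Node d (S = 89.25): V_d = 1/1.1·[0.6250·0.0000 + 0.3750·0.0000] = 0.0000
Node 0 (S = 105): V_0 = 1/1.1·[0.6250·27.8764 + 0.3750·0.0000] = 15.8389

$15.84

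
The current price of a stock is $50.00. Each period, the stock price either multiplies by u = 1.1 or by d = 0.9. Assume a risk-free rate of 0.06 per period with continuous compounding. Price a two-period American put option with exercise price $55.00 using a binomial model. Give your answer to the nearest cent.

$5.00

Risk-neutral probability p = (e^0.06 − 0.9)/(1.1 − 0.9) = 0.1618/0.2000 = 0.8092
Terminal stock prices: S_uu = 60.5, S_ud = 49.5, S_dd = 40.5
Terminal payoffs (K − S): max(-5.5, 0) = 0, max(5.5, 0) = 5.5, max(14.5, 0) = 14.5
Node u (S = 55): continuation = e^(−0.06)·[0.8092·0.0000 + 0.1908·5.5000] = 0.9884; exercise value = 0.0000 ≤ continuation, so V_u = 0.9884
Node d (S = 45): continuation = e^(−0.06)·[0.8092·5.5000 + 0.1908·14.5000] = 6.7970; exercise value = 10.0000 > continuation, so V_d = 10.0000 (exercise)
Node 0 (S = 50): continuation = e^(−0.06)·[0.8092·0.9884 + 0.1908·10.0000] = 2.5503; exercise value = 5.0000 > continuation, so V_0 = 5.0000 (exercise)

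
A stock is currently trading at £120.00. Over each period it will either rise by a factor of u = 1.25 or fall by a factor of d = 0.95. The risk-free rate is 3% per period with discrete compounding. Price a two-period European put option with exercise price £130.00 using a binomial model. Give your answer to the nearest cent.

£11.00

Risk-neutral probability p = (1 + 0.03 − 0.95)/(1.25 − 0.95) = 0.0800/0.3000 = 0.2667
Terminal stock prices: S_uu = 187.5, S_ud = 142.5, S_dd = 108.3
Terminal payoffs (K − S): max(-57.5, 0) = 0, max(-12.5, 0) = 0, max(21.7, 0) = 21.7
Node u (S = 150): V_u = 1/1.03·[0.2667·0.0000 + 0.7333·0.0000] = 0.0000
Node d (S = 114): V_d = 1/1.03·[0.2667·0.0000 + 0.7333·21.7000] = 15.4498
Node 0 (S = 120): V_0 = 1/1.03·[0.2667·0.0000 + 0.7333·15.4498] = 10.9999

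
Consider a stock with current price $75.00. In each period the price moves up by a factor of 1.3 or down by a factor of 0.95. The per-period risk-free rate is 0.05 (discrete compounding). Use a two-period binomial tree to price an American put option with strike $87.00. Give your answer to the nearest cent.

Risk-neutral probability p = (1 + 0.05 − 0.95)/(1.3 − 0.95) = 0.1000/0.3500 = 0.2857
Terminal stock prices: S_uu = 126.8, S_ud = 92.62, S_dd = 67.69
Terminal payoffs (K − S): max(-39.75, 0) = 0, max(-5.625, 0) = 0, max(19.31, 0) = 19.31
Node u (S = 97.5): continuation = 1/1.05·[0.2857·0.0000 + 0.7143·0.0000] = 0.0000; exercise value = 0.0000 ≤ continuation, so V_u = 0.0000
Node d (S = 71.25): continuation = 1/1.05·[0.2857·0.0000 + 0.7143·19.3125] = 13.1378; exercise value = 15.7500 > continuation, so V_d = 15.7500 (exercise)
Node 0 (S = 75): continuation = 1/1.05·[0.2857·0.0000 + 0.7143·15.7500] = 10.7143; exercise value = 12.0000 > continuation, so V_0 = 12.0000 (exercise)

$12.00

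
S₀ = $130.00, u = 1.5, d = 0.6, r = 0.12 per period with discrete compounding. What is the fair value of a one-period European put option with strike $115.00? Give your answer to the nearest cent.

Risk-neutral probability p = (1 + 0.12 − 0.6)/(1.5 − 0.6) = 0.5200/0.9000 = 0.5778
Terminal stock prices: S_u = 195, S_d = 78
Terminal payoffs (K − S): max(-80, 0) = 0, max(37, 0) = 37
Node 0 (S = 130): V_0 = 1/1.12·[0.5778·0.0000 + 0.4222·37.0000] = 13.9484

$13.95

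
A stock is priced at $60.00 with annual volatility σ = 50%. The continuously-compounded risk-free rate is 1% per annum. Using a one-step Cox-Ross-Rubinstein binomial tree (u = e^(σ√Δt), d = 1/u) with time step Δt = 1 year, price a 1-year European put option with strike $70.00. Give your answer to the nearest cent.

CRR parameters: u = e^(σ√Δt) = e^(0.5·√1) = 1.6487, d = 1/u = 0.6065
Per-period rate: rΔt = 0.01·1 = 0.01, so R = e^0.01 = 1.0101
Risk-neutral probability p = (e^0.01 − 0.6065)/(1.6487 − 0.6065) = 0.4035/1.0422 = 0.3872
Terminal stock prices: S_u = 98.92, S_d = 36.39
Terminal payoffs (K − S): max(-28.92, 0) = 0, max(33.61, 0) = 33.61
Node 0 (S = 60): V_0 = e^(−0.01)·[0.3872·0.0000 + 0.6128·33.6082] = 20.3907

$20.39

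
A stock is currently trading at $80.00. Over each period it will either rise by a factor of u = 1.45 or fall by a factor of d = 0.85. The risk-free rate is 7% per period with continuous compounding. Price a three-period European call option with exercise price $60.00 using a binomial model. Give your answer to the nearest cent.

$33.56

Risk-neutral probability p = (e^0.07 − 0.85)/(1.45 − 0.85) = 0.2225/0.6000 = 0.3708
Terminal stock prices: S_uuu = 243.9, S_uud = 143, S_udd = 83.81, S_ddd = 49.13
Terminal payoffs (S − K): max(183.9, 0) = 183.9, max(82.97, 0) = 82.97, max(23.81, 0) = 23.81, max(-10.87, 0) = 0
Node uu (S = 168.2): V_uu = e^(−0.07)·[0.3708·183.8900 + 0.6292·82.9700] = 112.2564
Node ud (S = 98.6): V_ud = e^(−0.07)·[0.3708·82.9700 + 0.6292·23.8100] = 42.6564
Node dd (S = 57.8): V_dd = e^(−0.07)·[0.3708·23.8100 + 0.6292·0.0000] = 8.2329
Node u (S = 116): V_u = e^(−0.07)·[0.3708·112.2564 + 0.6292·42.6564] = 63.8385
Node d (S = 68): V_d = e^(−0.07)·[0.3708·42.6564 + 0.6292·8.2329] = 19.5791
Node 0 (S = 80): V_0 = e^(−0.07)·[0.3708·63.8385 + 0.6292·19.5791] = 33.5592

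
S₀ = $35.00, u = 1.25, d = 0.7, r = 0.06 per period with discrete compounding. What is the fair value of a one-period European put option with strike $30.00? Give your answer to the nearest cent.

Risk-neutral probability p = (1 + 0.06 − 0.7)/(1.25 − 0.7) = 0.3600/0.5500 = 0.6545
Terminal stock prices: S_u = 43.75, S_d = 24.5
Terminal payoffs (K − S): max(-13.75, 0) = 0, max(5.5, 0) = 5.5
Node 0 (S = 35): V_0 = 1/1.06·[0.6545·0.0000 + 0.3455·5.5000] = 1.7925

$1.79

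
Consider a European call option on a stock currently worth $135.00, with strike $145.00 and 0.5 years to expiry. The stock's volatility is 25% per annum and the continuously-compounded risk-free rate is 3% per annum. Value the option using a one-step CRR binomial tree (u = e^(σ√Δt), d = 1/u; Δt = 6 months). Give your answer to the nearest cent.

$7.91

CRR parameters: u = e^(σ√Δt) = e^(0.25·√0.5) = 1.1934, d = 1/u = 0.8380
Per-period rate: rΔt = 0.03·0.5 = 0.015, so R = e^0.015 = 1.0151
Risk-neutral probability p = (e^0.015 − 0.8380)/(1.1934 − 0.8380) = 0.1771/0.3554 = 0.4984
Terminal stock prices: S_u = 161.1, S_d = 113.1
Terminal payoffs (S − K): max(16.1, 0) = 16.1, max(-31.87, 0) = 0
Node 0 (S = 135): V_0 = e^(−0.015)·[0.4984·16.1042 + 0.5016·0.0000] = 7.9076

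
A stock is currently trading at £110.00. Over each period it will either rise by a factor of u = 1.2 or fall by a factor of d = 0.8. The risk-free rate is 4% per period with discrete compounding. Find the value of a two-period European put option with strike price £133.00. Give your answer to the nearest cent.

Risk-neutral probability p = (1 + 0.04 − 0.8)/(1.2 − 0.8) = 0.2400/0.4000 = 0.6000
Terminal stock prices: S_uu = 158.4, S_ud = 105.6, S_dd = 70.4
Terminal payoffs (K − S): max(-25.4, 0) = 0, max(27.4, 0) = 27.4, max(62.6, 0) = 62.6
Node u (S = 132): V_u = 1/1.04·[0.6000·0.0000 + 0.4000·27.4000] = 10.5385
Node d (S = 88): V_d = 1/1.04·[0.6000·27.4000 + 0.4000·62.6000] = 39.8846
Node 0 (S = 110): V_0 = 1/1.04·[0.6000·10.5385 + 0.4000·39.8846] = 21.4201

£21.42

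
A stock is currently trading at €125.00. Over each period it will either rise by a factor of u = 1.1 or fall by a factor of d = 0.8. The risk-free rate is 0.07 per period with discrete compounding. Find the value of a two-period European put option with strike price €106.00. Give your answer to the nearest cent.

Risk-neutral probability p = (1 + 0.07 − 0.8)/(1.1 − 0.8) = 0.2700/0.3000 = 0.9000
Terminal stock prices: S_uu = 151.3, S_ud = 110, S_dd = 80
Terminal payoffs (K − S): max(-45.25, 0) = 0, max(-4, 0) = 0, max(26, 0) = 26
Node u (S = 137.5): V_u = 1/1.07·[0.9000·0.0000 + 0.1000·0.0000] = 0.0000
Node d (S = 100): V_d = 1/1.07·[0.9000·0.0000 + 0.1000·26.0000] = 2.4299
Node 0 (S = 125): V_0 = 1/1.07·[0.9000·0.0000 + 0.1000·2.4299] = 0.2271

€0.23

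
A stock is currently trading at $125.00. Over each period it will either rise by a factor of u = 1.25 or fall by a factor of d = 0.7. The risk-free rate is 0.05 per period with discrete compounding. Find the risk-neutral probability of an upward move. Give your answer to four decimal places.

Risk-neutral probability p = (1 + 0.05 − 0.7)/(1.25 − 0.7) = 0.3500/0.5500 = 0.6364

p = 0.6364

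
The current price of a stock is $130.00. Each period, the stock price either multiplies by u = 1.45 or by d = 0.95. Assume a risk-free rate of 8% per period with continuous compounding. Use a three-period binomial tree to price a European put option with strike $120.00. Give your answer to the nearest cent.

Risk-neutral probability p = (e^0.08 − 0.95)/(1.45 − 0.95) = 0.1333/0.5000 = 0.2666
Terminal stock prices: S_uuu = 396.3, S_uud = 259.7, S_udd = 170.1, S_ddd = 111.5
Terminal payoffs (K − S): max(-276.3, 0) = 0, max(-139.7, 0) = 0, max(-50.12, 0) = 0, max(8.541, 0) = 8.541
Node uu (S = 273.3): V_uu = e^(−0.08)·[0.2666·0.0000 + 0.7334·0.0000] = 0.0000
Node ud (S = 179.1): V_ud = e^(−0.08)·[0.2666·0.0000 + 0.7334·0.0000] = 0.0000
Node dd (S = 117.3): V_dd = e^(−0.08)·[0.2666·0.0000 + 0.7334·8.5413] = 5.7827
Node u (S = 188.5): V_u = e^(−0.08)·[0.2666·0.0000 + 0.7334·0.0000] = 0.0000
Node d (S = 123.5): V_d = e^(−0.08)·[0.2666·0.0000 + 0.7334·5.7827] = 3.9151
Node 0 (S = 130): V_0 = e^(−0.08)·[0.2666·0.0000 + 0.7334·3.9151] = 2.6507

$2.65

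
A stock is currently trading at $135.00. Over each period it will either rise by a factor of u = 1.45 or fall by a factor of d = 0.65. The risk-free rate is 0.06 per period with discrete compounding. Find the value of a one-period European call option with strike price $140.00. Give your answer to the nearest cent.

Risk-neutral probability p = (1 + 0.06 − 0.65)/(1.45 − 0.65) = 0.4100/0.8000 = 0.5125
Terminal stock prices: S_u = 195.8, S_d = 87.75
Terminal payoffs (S − K): max(55.75, 0) = 55.75, max(-52.25, 0) = 0
Node 0 (S = 135): V_0 = 1/1.06·[0.5125·55.7500 + 0.4875·0.0000] = 26.9546

$26.95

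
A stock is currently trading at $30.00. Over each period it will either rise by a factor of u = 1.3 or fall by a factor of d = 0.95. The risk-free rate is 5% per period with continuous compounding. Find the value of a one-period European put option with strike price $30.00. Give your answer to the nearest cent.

Risk-neutral probability p = (e^0.05 − 0.95)/(1.3 − 0.95) = 0.1013/0.3500 = 0.2893
Terminal stock prices: S_u = 39, S_d = 28.5
Terminal payoffs (K − S): max(-9, 0) = 0, max(1.5, 0) = 1.5
Node 0 (S = 30): V_0 = e^(−0.05)·[0.2893·0.0000 + 0.7107·1.5000] = 1.0140

$1.01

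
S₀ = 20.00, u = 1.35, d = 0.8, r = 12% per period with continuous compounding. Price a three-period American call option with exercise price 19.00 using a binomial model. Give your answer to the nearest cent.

7.50

Risk-neutral probability p = (e^0.12 − 0.8)/(1.35 − 0.8) = 0.3275/0.5500 = 0.5954
Terminal stock prices: S_uuu = 49.21, S_uud = 29.16, S_udd = 17.28, S_ddd = 10.24
Terminal payoffs (S − K): max(30.21, 0) = 30.21, max(10.16, 0) = 10.16, max(-1.72, 0) = 0, max(-8.76, 0) = 0
Node uu (S = 36.45): continuation = e^(−0.12)·[0.5954·30.2075 + 0.4046·10.1600] = 19.5985; exercise value = 17.4500 ≤ continuation, so V_uu = 19.5985
Node ud (S = 21.6): continuation = e^(−0.12)·[0.5954·10.1600 + 0.4046·0.0000] = 5.3657; exercise value = 2.6000 ≤ continuation, so V_ud = 5.3657
Node dd (S = 12.8): continuation = e^(−0.12)·[0.5954·0.0000 + 0.4046·0.0000] = 0.0000; exercise value = 0.0000 ≤ continuation, so V_dd = 0.0000
Node u (S = 27): continuation = e^(−0.12)·[0.5954·19.5985 + 0.4046·5.3657] = 12.2755; exercise value = 8.0000 ≤ continuation, so V_u = 12.2755
Node d (S = 16): continuation = e^(−0.12)·[0.5954·5.3657 + 0.4046·0.0000] = 2.8337; exercise value = 0.0000 ≤ continuation, so V_d = 2.8337
Node 0 (S = 20): continuation = e^(−0.12)·[0.5954·12.2755 + 0.4046·2.8337] = 7.4996; exercise value = 1.0000 ≤ continuation, so V_0 = 7.4996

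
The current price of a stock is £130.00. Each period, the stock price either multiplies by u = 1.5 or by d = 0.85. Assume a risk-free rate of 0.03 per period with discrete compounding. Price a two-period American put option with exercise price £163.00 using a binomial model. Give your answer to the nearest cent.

Risk-neutral probability p = (1 + 0.03 − 0.85)/(1.5 − 0.85) = 0.1800/0.6500 = 0.2769
Terminal stock prices: S_uu = 292.5, S_ud = 165.8, S_dd = 93.92
Terminal payoffs (K − S): max(-129.5, 0) = 0, max(-2.75, 0) = 0, max(69.08, 0) = 69.08
Node u (S = 195): continuation = 1/1.03·[0.2769·0.0000 + 0.7231·0.0000] = 0.0000; exercise value = 0.0000 ≤ continuation, so V_u = 0.0000
Node d (S = 110.5): continuation = 1/1.03·[0.2769·0.0000 + 0.7231·69.0750] = 48.4918; exercise value = 52.5000 > continuation, so V_d = 52.5000 (exercise)
Node 0 (S = 130): continuation = 1/1.03·[0.2769·0.0000 + 0.7231·52.5000] = 36.8559; exercise value = 33.0000 ≤ continuation, so V_0 = 36.8559

£36.86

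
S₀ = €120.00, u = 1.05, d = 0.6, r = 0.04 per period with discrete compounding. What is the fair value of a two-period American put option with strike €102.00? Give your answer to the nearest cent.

Risk-neutral probability p = (1 + 0.04 − 0.6)/(1.05 − 0.6) = 0.4400/0.4500 = 0.9778
Terminal stock prices: S_uu = 132.3, S_ud = 75.6, S_dd = 43.2
Terminal payoffs (K − S): max(-30.3, 0) = 0, max(26.4, 0) = 26.4, max(58.8, 0) = 58.8
Node u (S = 126): continuation = 1/1.04·[0.9778·0.0000 + 0.0222·26.4000] = 0.5641; exercise value = 0.0000 ≤ continuation, so V_u = 0.5641
Node d (S = 72): continuation = 1/1.04·[0.9778·26.4000 + 0.0222·58.8000] = 26.0769; exercise value = 30.0000 > continuation, so V_d = 30.0000 (exercise)
Node 0 (S = 120): continuation = 1/1.04·[0.9778·0.5641 + 0.0222·30.0000] = 1.1714; exercise value = 0.0000 ≤ continuation, so V_0 = 1.1714

€1.17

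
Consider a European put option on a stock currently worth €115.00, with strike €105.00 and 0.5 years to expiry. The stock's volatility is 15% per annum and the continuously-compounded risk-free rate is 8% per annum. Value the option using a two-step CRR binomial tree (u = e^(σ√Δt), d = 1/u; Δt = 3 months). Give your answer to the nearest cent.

€0.85

CRR parameters: u = e^(σ√Δt) = e^(0.15·√0.25) = 1.0779, d = 1/u = 0.9277
Per-period rate: rΔt = 0.08·0.25 = 0.02, so R = e^0.02 = 1.0202
Risk-neutral probability p = (e^0.02 − 0.9277)/(1.0779 − 0.9277) = 0.0925/0.1501 = 0.6158
Terminal stock prices: S_uu = 133.6, S_ud = 115, S_dd = 98.98
Terminal payoffs (K − S): max(-28.61, 0) = 0, max(-10, 0) = 0, max(6.019, 0) = 6.019
Node u (S = 124): V_u = e^(−0.02)·[0.6158·0.0000 + 0.3842·0.0000] = 0.0000
Node d (S = 106.7): V_d = e^(−0.02)·[0.6158·0.0000 + 0.3842·6.0186] = 2.2665
Node 0 (S = 115): V_0 = e^(−0.02)·[0.6158·0.0000 + 0.3842·2.2665] = 0.8535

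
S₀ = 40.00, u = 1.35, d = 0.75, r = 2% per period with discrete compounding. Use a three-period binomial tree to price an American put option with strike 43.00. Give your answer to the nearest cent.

9.20

Risk-neutral probability p = (1 + 0.02 − 0.75)/(1.35 − 0.75) = 0.2700/0.6000 = 0.4500
Terminal stock prices: S_uuu = 98.42, S_uud = 54.68, S_udd = 30.38, S_ddd = 16.88
Terminal payoffs (K − S): max(-55.42, 0) = 0, max(-11.68, 0) = 0, max(12.62, 0) = 12.62, max(26.12, 0) = 26.12
Node uu (S = 72.9): continuation = 1/1.02·[0.4500·0.0000 + 0.5500·0.0000] = 0.0000; exercise value = 0.0000 ≤ continuation, so V_uu = 0.0000
Node ud (S = 40.5): continuation = 1/1.02·[0.4500·0.0000 + 0.5500·12.6250] = 6.8076; exercise value = 2.5000 ≤ continuation, so V_ud = 6.8076
Node dd (S = 22.5): continuation = 1/1.02·[0.4500·12.6250 + 0.5500·26.1250] = 19.6569; exercise value = 20.5000 > continuation, so V_dd = 20.5000 (exercise)
Node u (S = 54): continuation = 1/1.02·[0.4500·0.0000 + 0.5500·6.8076] = 3.6708; exercise value = 0.0000 ≤ continuation, so V_u = 3.6708
Node d (S = 30): continuation = 1/1.02·[0.4500·6.8076 + 0.5500·20.5000] = 14.0573; exercise value = 13.0000 ≤ continuation, so V_d = 14.0573
Node 0 (S = 40): continuation = 1/1.02·[0.4500·3.6708 + 0.5500·14.0573] = 9.1994; exercise value = 3.0000 ≤ continuation, so V_0 = 9.1994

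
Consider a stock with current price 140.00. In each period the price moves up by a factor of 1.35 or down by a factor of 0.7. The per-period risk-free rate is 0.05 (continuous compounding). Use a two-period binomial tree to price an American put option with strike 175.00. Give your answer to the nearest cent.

43.26

Risk-neutral probability p = (e^0.05 − 0.7)/(1.35 − 0.7) = 0.3513/0.6500 = 0.5404
Terminal stock prices: S_uu = 255.2, S_ud = 132.3, S_dd = 68.6
Terminal payoffs (K − S): max(-80.15, 0) = 0, max(42.7, 0) = 42.7, max(106.4, 0) = 106.4
Node u (S = 189): continuation = e^(−0.05)·[0.5404·0.0000 + 0.4596·42.7000] = 18.6671; exercise value = 0.0000 ≤ continuation, so V_u = 18.6671
Node d (S = 98): continuation = e^(−0.05)·[0.5404·42.7000 + 0.4596·106.4000] = 68.4651; exercise value = 77.0000 > continuation, so V_d = 77.0000 (exercise)
Node 0 (S = 140): continuation = e^(−0.05)·[0.5404·18.6671 + 0.4596·77.0000] = 43.2580; exercise value = 35.0000 ≤ continuation, so V_0 = 43.2580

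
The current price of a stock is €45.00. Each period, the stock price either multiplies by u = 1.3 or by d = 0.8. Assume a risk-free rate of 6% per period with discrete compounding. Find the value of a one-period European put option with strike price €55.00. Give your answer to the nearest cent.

€8.60

Risk-neutral probability p = (1 + 0.06 − 0.8)/(1.3 − 0.8) = 0.2600/0.5000 = 0.5200
Terminal stock prices: S_u = 58.5, S_d = 36
Terminal payoffs (K − S): max(-3.5, 0) = 0, max(19, 0) = 19
Node 0 (S = 45): V_0 = 1/1.06·[0.5200·0.0000 + 0.4800·19.0000] = 8.6038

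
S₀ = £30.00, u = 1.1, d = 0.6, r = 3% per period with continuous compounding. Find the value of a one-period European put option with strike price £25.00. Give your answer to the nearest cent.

£0.94

Risk-neutral probability p = (e^0.03 − 0.6)/(1.1 − 0.6) = 0.4305/0.5000 = 0.8609
Terminal stock prices: S_u = 33, S_d = 18
Terminal payoffs (K − S): max(-8, 0) = 0, max(7, 0) = 7
Node 0 (S = 30): V_0 = e^(−0.03)·[0.8609·0.0000 + 0.1391·7.0000] = 0.9449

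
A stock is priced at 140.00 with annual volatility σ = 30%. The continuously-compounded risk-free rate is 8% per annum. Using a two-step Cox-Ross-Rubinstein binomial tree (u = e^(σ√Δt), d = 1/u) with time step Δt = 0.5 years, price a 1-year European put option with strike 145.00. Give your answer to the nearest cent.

12.60

CRR parameters: u = e^(σ√Δt) = e^(0.3·√0.5) = 1.2363, d = 1/u = 0.8089
Per-period rate: rΔt = 0.08·0.5 = 0.04, so R = e^0.04 = 1.0408
Risk-neutral probability p = (e^0.04 − 0.8089)/(1.2363 − 0.8089) = 0.2320/0.4275 = 0.5426
Terminal stock prices: S_uu = 214, S_ud = 140, S_dd = 91.6
Terminal payoffs (K − S): max(-68.99, 0) = 0, max(5, 0) = 5, max(53.4, 0) = 53.4
Node u (S = 173.1): V_u = e^(−0.04)·[0.5426·0.0000 + 0.4574·5.0000] = 2.1971
Node d (S = 113.2): V_d = e^(−0.04)·[0.5426·5.0000 + 0.4574·53.4048] = 26.0744
Node 0 (S = 140): V_0 = e^(−0.04)·[0.5426·2.1971 + 0.4574·26.0744] = 12.6033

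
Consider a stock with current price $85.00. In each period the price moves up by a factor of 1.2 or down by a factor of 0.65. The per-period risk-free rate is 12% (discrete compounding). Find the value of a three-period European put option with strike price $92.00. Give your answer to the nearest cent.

Risk-neutral probability p = (1 + 0.12 − 0.65)/(1.2 − 0.65) = 0.4700/0.5500 = 0.8545
Terminal stock prices: S_uuu = 146.9, S_uud = 79.56, S_udd = 43.1, S_ddd = 23.34
Terminal payoffs (K − S): max(-54.88, 0) = 0, max(12.44, 0) = 12.44, max(48.9, 0) = 48.9, max(68.66, 0) = 68.66
Node uu (S = 122.4): V_uu = 1/1.12·[0.8545·0.0000 + 0.1455·12.4400] = 1.6156
Node ud (S = 66.3): V_ud = 1/1.12·[0.8545·12.4400 + 0.1455·48.9050] = 15.8429
Node dd (S = 35.91): V_dd = 1/1.12·[0.8545·48.9050 + 0.1455·68.6569] = 46.2304
Node u (S = 102): V_u = 1/1.12·[0.8545·1.6156 + 0.1455·15.8429] = 3.2902
Node d (S = 55.25): V_d = 1/1.12·[0.8545·15.8429 + 0.1455·46.2304] = 18.0918
Node 0 (S = 85): V_0 = 1/1.12·[0.8545·3.2902 + 0.1455·18.0918] = 4.8600

$4.86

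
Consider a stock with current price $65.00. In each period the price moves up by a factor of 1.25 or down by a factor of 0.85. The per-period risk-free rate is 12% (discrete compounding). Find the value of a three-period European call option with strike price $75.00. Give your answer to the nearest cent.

Risk-neutral probability p = (1 + 0.12 − 0.85)/(1.25 − 0.85) = 0.2700/0.4000 = 0.6750
Terminal stock prices: S_uuu = 127, S_uud = 86.33, S_udd = 58.7, S_ddd = 39.92
Terminal payoffs (S − K): max(51.95, 0) = 51.95, max(11.33, 0) = 11.33, max(-16.3, 0) = 0, max(-35.08, 0) = 0
Node uu (S = 101.6): V_uu = 1/1.12·[0.6750·51.9531 + 0.3250·11.3281] = 34.5982
Node ud (S = 69.06): V_ud = 1/1.12·[0.6750·11.3281 + 0.3250·0.0000] = 6.8272
Node dd (S = 46.96): V_dd = 1/1.12·[0.6750·0.0000 + 0.3250·0.0000] = 0.0000
Node u (S = 81.25): V_u = 1/1.12·[0.6750·34.5982 + 0.3250·6.8272] = 22.8327
Node d (S = 55.25): V_d = 1/1.12·[0.6750·6.8272 + 0.3250·0.0000] = 4.1146
Node 0 (S = 65): V_0 = 1/1.12·[0.6750·22.8327 + 0.3250·4.1146] = 14.9548

$14.95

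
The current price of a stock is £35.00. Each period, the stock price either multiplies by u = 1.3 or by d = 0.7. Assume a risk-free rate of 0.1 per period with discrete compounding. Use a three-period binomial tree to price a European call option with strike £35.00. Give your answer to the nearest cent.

Risk-neutral probability p = (1 + 0.1 − 0.7)/(1.3 − 0.7) = 0.4000/0.6000 = 0.6667
Terminal stock prices: S_uuu = 76.89, S_uud = 41.41, S_udd = 22.29, S_ddd = 12
Terminal payoffs (S − K): max(41.89, 0) = 41.89, max(6.405, 0) = 6.405, max(-12.71, 0) = 0, max(-23, 0) = 0
Node uu (S = 59.15): V_uu = 1/1.1·[0.6667·41.8950 + 0.3333·6.4050] = 27.3318
Node ud (S = 31.85): V_ud = 1/1.1·[0.6667·6.4050 + 0.3333·0.0000] = 3.8818
Node dd (S = 17.15): V_dd = 1/1.1·[0.6667·0.0000 + 0.3333·0.0000] = 0.0000
Node u (S = 45.5): V_u = 1/1.1·[0.6667·27.3318 + 0.3333·3.8818] = 17.7410
Node d (S = 24.5): V_d = 1/1.1·[0.6667·3.8818 + 0.3333·0.0000] = 2.3526
Node 0 (S = 35): V_0 = 1/1.1·[0.6667·17.7410 + 0.3333·2.3526] = 11.4651

£11.47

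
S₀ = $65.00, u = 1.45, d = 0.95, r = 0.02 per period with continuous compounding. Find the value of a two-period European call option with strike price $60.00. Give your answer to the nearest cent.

$8.30

Risk-neutral probability p = (e^0.02 − 0.95)/(1.45 − 0.95) = 0.0702/0.5000 = 0.1404
Terminal stock prices: S_uu = 136.7, S_ud = 89.54, S_dd = 58.66
Terminal payoffs (S − K): max(76.66, 0) = 76.66, max(29.54, 0) = 29.54, max(-1.337, 0) = 0
Node u (S = 94.25): V_u = e^(−0.02)·[0.1404·76.6625 + 0.8596·29.5375] = 35.4381
Node d (S = 61.75): V_d = e^(−0.02)·[0.1404·29.5375 + 0.8596·0.0000] = 4.0650
Node 0 (S = 65): V_0 = e^(−0.02)·[0.1404·35.4381 + 0.8596·4.0650] = 8.3022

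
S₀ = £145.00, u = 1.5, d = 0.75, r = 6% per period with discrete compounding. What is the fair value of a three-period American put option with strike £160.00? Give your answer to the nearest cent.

£33.02

Risk-neutral probability p = (1 + 0.06 − 0.75)/(1.5 − 0.75) = 0.3100/0.7500 = 0.4133
Terminal stock prices: S_uuu = 489.4, S_uud = 244.7, S_udd = 122.3, S_ddd = 61.17
Terminal payoffs (K − S): max(-329.4, 0) = 0, max(-84.69, 0) = 0, max(37.66, 0) = 37.66, max(98.83, 0) = 98.83
Node uu (S = 326.2): continuation = 1/1.06·[0.4133·0.0000 + 0.5867·0.0000] = 0.0000; exercise value = 0.0000 ≤ continuation, so V_uu = 0.0000
Node ud (S = 163.1): continuation = 1/1.06·[0.4133·0.0000 + 0.5867·37.6562] = 20.8412; exercise value = 0.0000 ≤ continuation, so V_ud = 20.8412
Node dd (S = 81.56): continuation = 1/1.06·[0.4133·37.6562 + 0.5867·98.8281] = 69.3809; exercise value = 78.4375 > continuation, so V_dd = 78.4375 (exercise)
Node u (S = 217.5): continuation = 1/1.06·[0.4133·0.0000 + 0.5867·20.8412] = 11.5347; exercise value = 0.0000 ≤ continuation, so V_u = 11.5347
Node d (S = 108.8): continuation = 1/1.06·[0.4133·20.8412 + 0.5867·78.4375] = 51.5387; exercise value = 51.2500 ≤ continuation, so V_d = 51.5387
Node 0 (S = 145): continuation = 1/1.06·[0.4133·11.5347 + 0.5867·51.5387] = 33.0224; exercise value = 15.0000 ≤ continuation, so V_0 = 33.0224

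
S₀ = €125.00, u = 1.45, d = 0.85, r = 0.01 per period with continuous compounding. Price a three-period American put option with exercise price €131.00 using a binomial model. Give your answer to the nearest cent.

€21.46

Risk-neutral probability p = (e^0.01 − 0.85)/(1.45 − 0.85) = 0.1601/0.6000 = 0.2668
Terminal stock prices: S_uuu = 381.1, S_uud = 223.4, S_udd = 131, S_ddd = 76.77
Terminal payoffs (K − S): max(-250.1, 0) = 0, max(-92.39, 0) = 0, max(0.04688, 0) = 0.04688, max(54.23, 0) = 54.23
Node uu (S = 262.8): continuation = e^(−0.01)·[0.2668·0.0000 + 0.7332·0.0000] = 0.0000; exercise value = 0.0000 ≤ continuation, so V_uu = 0.0000
Node ud (S = 154.1): continuation = e^(−0.01)·[0.2668·0.0000 + 0.7332·0.0469] = 0.0340; exercise value = 0.0000 ≤ continuation, so V_ud = 0.0340
Node dd (S = 90.31): continuation = e^(−0.01)·[0.2668·0.0469 + 0.7332·54.2344] = 39.3840; exercise value = 40.6875 > continuation, so V_dd = 40.6875 (exercise)
Node u (S = 181.2): continuation = e^(−0.01)·[0.2668·0.0000 + 0.7332·0.0340] = 0.0247; exercise value = 0.0000 ≤ continuation, so V_u = 0.0247
Node d (S = 106.2): continuation = e^(−0.01)·[0.2668·0.0340 + 0.7332·40.6875] = 29.5462; exercise value = 24.7500 ≤ continuation, so V_d = 29.5462
Node 0 (S = 125): continuation = e^(−0.01)·[0.2668·0.0247 + 0.7332·29.5462] = 21.4557; exercise value = 6.0000 ≤ continuation, so V_0 = 21.4557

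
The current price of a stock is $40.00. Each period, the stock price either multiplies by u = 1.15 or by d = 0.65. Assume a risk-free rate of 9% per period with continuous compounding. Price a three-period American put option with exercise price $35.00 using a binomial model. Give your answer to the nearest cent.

$1.38

Risk-neutral probability p = (e^0.09 − 0.65)/(1.15 − 0.65) = 0.4442/0.5000 = 0.8883
Terminal stock prices: S_uuu = 60.83, S_uud = 34.38, S_udd = 19.44, S_ddd = 10.98
Terminal payoffs (K − S): max(-25.83, 0) = 0, max(0.615, 0) = 0.615, max(15.56, 0) = 15.56, max(24.02, 0) = 24.02
Node uu (S = 52.9): continuation = e^(−0.09)·[0.8883·0.0000 + 0.1117·0.6150] = 0.0628; exercise value = 0.0000 ≤ continuation, so V_uu = 0.0628
Node ud (S = 29.9): continuation = e^(−0.09)·[0.8883·0.6150 + 0.1117·15.5650] = 2.0876; exercise value = 5.1000 > continuation, so V_ud = 5.1000 (exercise)
Node dd (S = 16.9): continuation = e^(−0.09)·[0.8883·15.5650 + 0.1117·24.0150] = 15.0876; exercise value = 18.1000 > continuation, so V_dd = 18.1000 (exercise)
Node u (S = 46): continuation = e^(−0.09)·[0.8883·0.0628 + 0.1117·5.1000] = 0.5714; exercise value = 0.0000 ≤ continuation, so V_u = 0.5714
Node d (S = 26): continuation = e^(−0.09)·[0.8883·5.1000 + 0.1117·18.1000] = 5.9876; exercise value = 9.0000 > continuation, so V_d = 9.0000 (exercise)
Node 0 (S = 40): continuation = e^(−0.09)·[0.8883·0.5714 + 0.1117·9.0000] = 1.3823; exercise value = 0.0000 ≤ continuation, so V_0 = 1.3823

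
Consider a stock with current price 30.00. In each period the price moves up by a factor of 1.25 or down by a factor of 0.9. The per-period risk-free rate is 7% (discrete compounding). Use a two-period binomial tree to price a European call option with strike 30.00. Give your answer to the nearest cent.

Risk-neutral probability p = (1 + 0.07 − 0.9)/(1.25 − 0.9) = 0.1700/0.3500 = 0.4857
Terminal stock prices: S_uu = 46.88, S_ud = 33.75, S_dd = 24.3
Terminal payoffs (S − K): max(16.88, 0) = 16.88, max(3.75, 0) = 3.75, max(-5.7, 0) = 0
Node u (S = 37.5): V_u = 1/1.07·[0.4857·16.8750 + 0.5143·3.7500] = 9.4626
Node d (S = 27): V_d = 1/1.07·[0.4857·3.7500 + 0.5143·0.0000] = 1.7023
Node 0 (S = 30): V_0 = 1/1.07·[0.4857·9.4626 + 0.5143·1.7023] = 5.1136

5.11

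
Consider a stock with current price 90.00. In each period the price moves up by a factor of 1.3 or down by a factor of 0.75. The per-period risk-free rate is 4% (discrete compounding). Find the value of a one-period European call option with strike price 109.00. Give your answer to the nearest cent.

Risk-neutral probability p = (1 + 0.04 − 0.75)/(1.3 − 0.75) = 0.2900/0.5500 = 0.5273
Terminal stock prices: S_u = 117, S_d = 67.5
Terminal payoffs (S − K): max(8, 0) = 8, max(-41.5, 0) = 0
Node 0 (S = 90): V_0 = 1/1.04·[0.5273·8.0000 + 0.4727·0.0000] = 4.0559

4.06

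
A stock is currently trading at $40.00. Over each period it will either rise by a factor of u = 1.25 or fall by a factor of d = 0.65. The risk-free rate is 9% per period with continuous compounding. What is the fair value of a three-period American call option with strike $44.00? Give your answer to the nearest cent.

Risk-neutral probability p = (e^0.09 − 0.65)/(1.25 − 0.65) = 0.4442/0.6000 = 0.7403
Terminal stock prices: S_uuu = 78.12, S_uud = 40.62, S_udd = 21.13, S_ddd = 10.98
Terminal payoffs (S − K): max(34.12, 0) = 34.12, max(-3.375, 0) = 0, max(-22.87, 0) = 0, max(-33.02, 0) = 0
Node uu (S = 62.5): continuation = e^(−0.09)·[0.7403·34.1250 + 0.2597·0.0000] = 23.0881; exercise value = 18.5000 ≤ continuation, so V_uu = 23.0881
Node ud (S = 32.5): continuation = e^(−0.09)·[0.7403·0.0000 + 0.2597·0.0000] = 0.0000; exercise value = 0.0000 ≤ continuation, so V_ud = 0.0000
Node dd (S = 16.9): continuation = e^(−0.09)·[0.7403·0.0000 + 0.2597·0.0000] = 0.0000; exercise value = 0.0000 ≤ continuation, so V_dd = 0.0000
Node u (S = 50): continuation = e^(−0.09)·[0.7403·23.0881 + 0.2597·0.0000] = 15.6208; exercise value = 6.0000 ≤ continuation, so V_u = 15.6208
Node d (S = 26): continuation = e^(−0.09)·[0.7403·0.0000 + 0.2597·0.0000] = 0.0000; exercise value = 0.0000 ≤ continuation, so V_d = 0.0000
Node 0 (S = 40): continuation = e^(−0.09)·[0.7403·15.6208 + 0.2597·0.0000] = 10.5687; exercise value = 0.0000 ≤ continuation, so V_0 = 10.5687

$10.57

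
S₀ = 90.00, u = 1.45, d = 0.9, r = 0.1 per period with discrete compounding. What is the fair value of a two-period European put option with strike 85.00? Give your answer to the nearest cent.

4.05

Risk-neutral probability p = (1 + 0.1 − 0.9)/(1.45 − 0.9) = 0.2000/0.5500 = 0.3636
Terminal stock prices: S_uu = 189.2, S_ud = 117.5, S_dd = 72.9
Terminal payoffs (K − S): max(-104.2, 0) = 0, max(-32.45, 0) = 0, max(12.1, 0) = 12.1
Node u (S = 130.5): V_u = 1/1.1·[0.3636·0.0000 + 0.6364·0.0000] = 0.0000
Node d (S = 81): V_d = 1/1.1·[0.3636·0.0000 + 0.6364·12.1000] = 7.0000
Node 0 (S = 90): V_0 = 1/1.1·[0.3636·0.0000 + 0.6364·7.0000] = 4.0496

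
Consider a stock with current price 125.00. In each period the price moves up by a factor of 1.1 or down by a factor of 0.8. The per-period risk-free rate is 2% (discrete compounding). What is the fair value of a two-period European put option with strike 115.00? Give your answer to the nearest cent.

Risk-neutral probability p = (1 + 0.02 − 0.8)/(1.1 − 0.8) = 0.2200/0.3000 = 0.7333
Terminal stock prices: S_uu = 151.3, S_ud = 110, S_dd = 80
Terminal payoffs (K − S): max(-36.25, 0) = 0, max(5, 0) = 5, max(35, 0) = 35
Node u (S = 137.5): V_u = 1/1.02·[0.7333·0.0000 + 0.2667·5.0000] = 1.3072
Node d (S = 100): V_d = 1/1.02·[0.7333·5.0000 + 0.2667·35.0000] = 12.7451
Node 0 (S = 125): V_0 = 1/1.02·[0.7333·1.3072 + 0.2667·12.7451] = 4.2719

4.27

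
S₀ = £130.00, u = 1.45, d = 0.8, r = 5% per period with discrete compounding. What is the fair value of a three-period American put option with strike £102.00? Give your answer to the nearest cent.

£7.13

Risk-neutral probability p = (1 + 0.05 − 0.8)/(1.45 − 0.8) = 0.2500/0.6500 = 0.3846
Terminal stock prices: S_uuu = 396.3, S_uud = 218.7, S_udd = 120.6, S_ddd = 66.56
Terminal payoffs (K − S): max(-294.3, 0) = 0, max(-116.7, 0) = 0, max(-18.64, 0) = 0, max(35.44, 0) = 35.44
Node uu (S = 273.3): continuation = 1/1.05·[0.3846·0.0000 + 0.6154·0.0000] = 0.0000; exercise value = 0.0000 ≤ continuation, so V_uu = 0.0000
Node ud (S = 150.8): continuation = 1/1.05·[0.3846·0.0000 + 0.6154·0.0000] = 0.0000; exercise value = 0.0000 ≤ continuation, so V_ud = 0.0000
Node dd (S = 83.2): continuation = 1/1.05·[0.3846·0.0000 + 0.6154·35.4400] = 20.7707; exercise value = 18.8000 ≤ continuation, so V_dd = 20.7707
Node u (S = 188.5): continuation = 1/1.05·[0.3846·0.0000 + 0.6154·0.0000] = 0.0000; exercise value = 0.0000 ≤ continuation, so V_u = 0.0000
Node d (S = 104): continuation = 1/1.05·[0.3846·0.0000 + 0.6154·20.7707] = 12.1733; exercise value = 0.0000 ≤ continuation, so V_d = 12.1733
Node 0 (S = 130): continuation = 1/1.05·[0.3846·0.0000 + 0.6154·12.1733] = 7.1345; exercise value = 0.0000 ≤ continuation, so V_0 = 7.1345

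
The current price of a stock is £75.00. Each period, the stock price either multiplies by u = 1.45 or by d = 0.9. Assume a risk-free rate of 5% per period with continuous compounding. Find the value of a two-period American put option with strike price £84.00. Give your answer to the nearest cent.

Risk-neutral probability p = (e^0.05 − 0.9)/(1.45 − 0.9) = 0.1513/0.5500 = 0.2750
Terminal stock prices: S_uu = 157.7, S_ud = 97.88, S_dd = 60.75
Terminal payoffs (K − S): max(-73.69, 0) = 0, max(-13.88, 0) = 0, max(23.25, 0) = 23.25
Node u (S = 108.8): continuation = e^(−0.05)·[0.2750·0.0000 + 0.7250·0.0000] = 0.0000; exercise value = 0.0000 ≤ continuation, so V_u = 0.0000
Node d (S = 67.5): continuation = e^(−0.05)·[0.2750·0.0000 + 0.7250·23.2500] = 16.0333; exercise value = 16.5000 > continuation, so V_d = 16.5000 (exercise)
Node 0 (S = 75): continuation = e^(−0.05)·[0.2750·0.0000 + 0.7250·16.5000] = 11.3785; exercise value = 9.0000 ≤ continuation, so V_0 = 11.3785

£11.38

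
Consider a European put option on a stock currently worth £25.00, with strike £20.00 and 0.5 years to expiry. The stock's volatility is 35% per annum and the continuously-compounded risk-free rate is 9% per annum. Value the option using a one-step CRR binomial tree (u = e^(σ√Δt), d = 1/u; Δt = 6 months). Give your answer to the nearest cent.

£0.22

CRR parameters: u = e^(σ√Δt) = e^(0.35·√0.5) = 1.2808, d = 1/u = 0.7808
Per-period rate: rΔt = 0.09·0.5 = 0.045, so R = e^0.045 = 1.0460
Risk-neutral probability p = (e^0.045 − 0.7808)/(1.2808 − 0.7808) = 0.2653/0.5000 = 0.5305
Terminal stock prices: S_u = 32.02, S_d = 19.52
Terminal payoffs (K − S): max(-12.02, 0) = 0, max(0.481, 0) = 0.481
Node 0 (S = 25): V_0 = e^(−0.045)·[0.5305·0.0000 + 0.4695·0.4810] = 0.2159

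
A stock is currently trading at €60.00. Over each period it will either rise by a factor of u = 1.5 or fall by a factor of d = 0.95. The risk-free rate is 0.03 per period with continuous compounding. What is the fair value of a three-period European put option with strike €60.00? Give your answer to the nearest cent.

Risk-neutral probability p = (e^0.03 − 0.95)/(1.5 − 0.95) = 0.0805/0.5500 = 0.1463
Terminal stock prices: S_uuu = 202.5, S_uud = 128.2, S_udd = 81.22, S_ddd = 51.44
Terminal payoffs (K − S): max(-142.5, 0) = 0, max(-68.25, 0) = 0, max(-21.22, 0) = 0, max(8.558, 0) = 8.558
Node uu (S = 135): V_uu = e^(−0.03)·[0.1463·0.0000 + 0.8537·0.0000] = 0.0000
Node ud (S = 85.5): V_ud = e^(−0.03)·[0.1463·0.0000 + 0.8537·0.0000] = 0.0000
Node dd (S = 54.15): V_dd = e^(−0.03)·[0.1463·0.0000 + 0.8537·8.5575] = 7.0898
Node u (S = 90): V_u = e^(−0.03)·[0.1463·0.0000 + 0.8537·0.0000] = 0.0000
Node d (S = 57): V_d = e^(−0.03)·[0.1463·0.0000 + 0.8537·7.0898] = 5.8738
Node 0 (S = 60): V_0 = e^(−0.03)·[0.1463·0.0000 + 0.8537·5.8738] = 4.8664

€4.87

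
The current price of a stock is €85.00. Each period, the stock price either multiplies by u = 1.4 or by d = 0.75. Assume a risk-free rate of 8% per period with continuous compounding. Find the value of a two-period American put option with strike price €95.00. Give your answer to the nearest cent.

Risk-neutral probability p = (e^0.08 − 0.75)/(1.4 − 0.75) = 0.3333/0.6500 = 0.5127
Terminal stock prices: S_uu = 166.6, S_ud = 89.25, S_dd = 47.81
Terminal payoffs (K − S): max(-71.6, 0) = 0, max(5.75, 0) = 5.75, max(47.19, 0) = 47.19
Node u (S = 119): continuation = e^(−0.08)·[0.5127·0.0000 + 0.4873·5.7500] = 2.5863; exercise value = 0.0000 ≤ continuation, so V_u = 2.5863
Node d (S = 63.75): continuation = e^(−0.08)·[0.5127·5.7500 + 0.4873·47.1875] = 23.9461; exercise value = 31.2500 > continuation, so V_d = 31.2500 (exercise)
Node 0 (S = 85): continuation = e^(−0.08)·[0.5127·2.5863 + 0.4873·31.2500] = 15.2801; exercise value = 10.0000 ≤ continuation, so V_0 = 15.2801

€15.28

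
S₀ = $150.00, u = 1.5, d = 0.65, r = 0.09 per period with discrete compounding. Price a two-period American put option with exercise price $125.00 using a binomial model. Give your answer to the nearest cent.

Risk-neutral probability p = (1 + 0.09 − 0.65)/(1.5 − 0.65) = 0.4400/0.8500 = 0.5176
Terminal stock prices: S_uu = 337.5, S_ud = 146.2, S_dd = 63.38
Terminal payoffs (K − S): max(-212.5, 0) = 0, max(-21.25, 0) = 0, max(61.62, 0) = 61.62
Node u (S = 225): continuation = 1/1.09·[0.5176·0.0000 + 0.4824·0.0000] = 0.0000; exercise value = 0.0000 ≤ continuation, so V_u = 0.0000
Node d (S = 97.5): continuation = 1/1.09·[0.5176·0.0000 + 0.4824·61.6250] = 27.2706; exercise value = 27.5000 > continuation, so V_d = 27.5000 (exercise)
Node 0 (S = 150): continuation = 1/1.09·[0.5176·0.0000 + 0.4824·27.5000] = 12.1695; exercise value = 0.0000 ≤ continuation, so V_0 = 12.1695

$12.17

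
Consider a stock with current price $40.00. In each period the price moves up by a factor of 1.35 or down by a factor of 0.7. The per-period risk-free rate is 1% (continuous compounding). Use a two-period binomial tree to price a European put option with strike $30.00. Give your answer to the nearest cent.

Risk-neutral probability p = (e^0.01 − 0.7)/(1.35 − 0.7) = 0.3101/0.6500 = 0.4770
Terminal stock prices: S_uu = 72.9, S_ud = 37.8, S_dd = 19.6
Terminal payoffs (K − S): max(-42.9, 0) = 0, max(-7.8, 0) = 0, max(10.4, 0) = 10.4
Node u (S = 54): V_u = e^(−0.01)·[0.4770·0.0000 + 0.5230·0.0000] = 0.0000
Node d (S = 28): V_d = e^(−0.01)·[0.4770·0.0000 + 0.5230·10.4000] = 5.3851
Node 0 (S = 40): V_0 = e^(−0.01)·[0.4770·0.0000 + 0.5230·5.3851] = 2.7884

$2.79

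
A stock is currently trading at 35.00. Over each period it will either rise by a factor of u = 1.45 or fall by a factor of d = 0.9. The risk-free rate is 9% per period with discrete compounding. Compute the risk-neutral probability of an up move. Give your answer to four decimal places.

p = 0.3455

Risk-neutral probability p = (1 + 0.09 − 0.9)/(1.45 − 0.9) = 0.1900/0.5500 = 0.3455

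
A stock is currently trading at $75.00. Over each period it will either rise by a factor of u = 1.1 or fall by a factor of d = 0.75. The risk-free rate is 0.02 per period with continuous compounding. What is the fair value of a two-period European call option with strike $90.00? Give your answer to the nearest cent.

$0.43

Risk-neutral probability p = (e^0.02 − 0.75)/(1.1 − 0.75) = 0.2702/0.3500 = 0.7720
Terminal stock prices: S_uu = 90.75, S_ud = 61.88, S_dd = 42.19
Terminal payoffs (S − K): max(0.75, 0) = 0.75, max(-28.12, 0) = 0, max(-47.81, 0) = 0
Node u (S = 82.5): V_u = e^(−0.02)·[0.7720·0.7500 + 0.2280·0.0000] = 0.5675
Node d (S = 56.25): V_d = e^(−0.02)·[0.7720·0.0000 + 0.2280·0.0000] = 0.0000
Node 0 (S = 75): V_0 = e^(−0.02)·[0.7720·0.5675 + 0.2280·0.0000] = 0.4295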